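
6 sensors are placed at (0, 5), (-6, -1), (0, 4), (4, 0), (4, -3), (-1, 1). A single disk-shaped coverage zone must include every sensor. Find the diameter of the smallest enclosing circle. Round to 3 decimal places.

10.750

The minimum enclosing circle is determined by three boundary points: (0, 5), (-6, -1), (4, -3).
Their circumcentre is (-2/3, -1/3) with r² = 260/9.
The farthest remaining point (4, 0) is at distance² 197/9 ≤ 260/9.
Diameter = 2r = 2√(260/9) ≈ 10.750.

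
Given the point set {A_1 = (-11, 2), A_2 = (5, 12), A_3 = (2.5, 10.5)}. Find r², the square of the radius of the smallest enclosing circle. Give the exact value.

Side lengths²: A_1A_2² = 356, A_1A_3² = 254.5, A_2A_3² = 8.5.
Since A_1A_2² = 356 ≥ 254.5 + 8.5 = 263, the angle opposite A_1A_2 is not acute, so the smallest enclosing circle has A_1A_2 as diameter.
Centre = midpoint of A_1A_2 = (-3, 7), r² = 356/4 = 89.

89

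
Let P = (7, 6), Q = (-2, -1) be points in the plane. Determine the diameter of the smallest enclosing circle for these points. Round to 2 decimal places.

The smallest circle enclosing two points has them as diameter endpoints.
Centre = midpoint = (2.5, 2.5); r² = |PQ|²/4 = 130/4 = 32.5.
Diameter = 2r = 2√(32.5) ≈ 11.40.

11.40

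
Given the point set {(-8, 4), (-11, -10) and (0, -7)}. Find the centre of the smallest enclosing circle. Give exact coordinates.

Call the three points A, B, C in the order given.
Side lengths²: AB² = 205, AC² = 185, BC² = 130.
Since AB² = 205 < 185 + 130 = 315, the triangle is acute, so the smallest enclosing circle is the circumcircle.
Circumcentre = (-397/58, -207/58), r² = 98605/1682.
Centre = (-397/58, -207/58).

(-397/58, -207/58)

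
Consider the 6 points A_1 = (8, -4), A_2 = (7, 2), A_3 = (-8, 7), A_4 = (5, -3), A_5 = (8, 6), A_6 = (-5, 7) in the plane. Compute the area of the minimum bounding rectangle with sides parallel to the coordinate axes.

176

x ranges over [-8, 8], width 16.
y ranges over [-4, 7], height 11.
Area = 16 × 11 = 176.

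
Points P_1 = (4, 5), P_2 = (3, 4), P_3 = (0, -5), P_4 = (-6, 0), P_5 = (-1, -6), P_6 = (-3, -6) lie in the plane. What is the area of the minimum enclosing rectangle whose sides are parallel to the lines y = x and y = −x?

99

In coordinates u = x + y, v = x − y the rectangle is axis-aligned; the map (x,y)→(u,v) scales areas by 2.
u-values: 9, 7, -5, -6, -7, -9; range = 9 − (-9) = 18.
v-values: -1, -1, 5, -6, 5, 3; range = 5 − (-6) = 11.
Area = (18 × 11) / 2 = 99.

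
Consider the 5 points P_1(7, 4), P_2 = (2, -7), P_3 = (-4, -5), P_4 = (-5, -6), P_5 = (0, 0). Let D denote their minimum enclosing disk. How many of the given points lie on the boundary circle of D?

2

The minimum enclosing circle of a finite set is fixed by two of the points (as a diameter) or three (as a circumcircle).
The farthest pair is P_1–P_4 with squared distance 244. The circle on this segment as diameter has centre (1, -1) and r² = 244/4 = 61.
Check P_2: distance² to centre = 37 ≤ 61, so it lies inside.
All remaining points lie in this disk, and no smaller disk contains both endpoints, so this is the minimum enclosing circle.
The points at distance exactly r from the centre are P_1, P_4 — 2 points.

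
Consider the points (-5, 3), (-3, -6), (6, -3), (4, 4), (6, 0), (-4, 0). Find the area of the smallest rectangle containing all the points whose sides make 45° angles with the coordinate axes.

In coordinates u = x + y, v = x − y the rectangle is axis-aligned; the map (x,y)→(u,v) scales areas by 2.
u-values: -2, -9, 3, 8, 6, -4; range = 8 − (-9) = 17.
v-values: -8, 3, 9, 0, 6, -4; range = 9 − (-8) = 17.
Area = (17 × 17) / 2 = 144.5.

144.5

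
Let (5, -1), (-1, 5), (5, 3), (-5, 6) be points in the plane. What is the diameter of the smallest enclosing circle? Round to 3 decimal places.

12.207

The farthest pair is (5, -1)–(-5, 6) with squared distance 149. The circle on this segment as diameter has centre (0, 2.5) and r² = 149/4 = 37.25.
Check (-1, 5): distance² to centre = 7.25 ≤ 37.25, so it lies inside.
All remaining points lie in this disk, and no smaller disk contains both endpoints, so this is the minimum enclosing circle.
Diameter = 2r = 2√(37.25) ≈ 12.207.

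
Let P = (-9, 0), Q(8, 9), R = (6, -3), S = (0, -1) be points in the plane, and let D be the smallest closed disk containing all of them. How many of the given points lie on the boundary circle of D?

3

The minimum enclosing circle is determined by three boundary points: P, Q, R.
Their circumcentre is (-11/31, 131/31) with r² = 88985/961.
The farthest remaining point S is at distance² 26365/961 ≤ 88985/961.
The points at distance exactly r from the centre are P, Q, R — 3 points.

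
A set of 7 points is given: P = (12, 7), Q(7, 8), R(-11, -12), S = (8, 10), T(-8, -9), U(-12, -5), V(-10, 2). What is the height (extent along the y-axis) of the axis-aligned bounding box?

max y = 10, min y = -12, so height = 22.

22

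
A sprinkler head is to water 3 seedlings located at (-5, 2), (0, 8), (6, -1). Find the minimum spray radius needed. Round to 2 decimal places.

Call the three points A, B, C in the order given.
Side lengths²: AB² = 61, AC² = 130, BC² = 117.
Since AC² = 130 < 117 + 61 = 178, the triangle is acute, so the smallest enclosing circle is the circumcircle.
Circumcentre = (17/18, 115/54), r² = 51545/1458.
r = √(51545/1458) ≈ 5.95.

5.95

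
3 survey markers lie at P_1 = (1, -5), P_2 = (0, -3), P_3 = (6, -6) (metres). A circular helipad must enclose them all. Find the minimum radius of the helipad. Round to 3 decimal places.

3.354

Side lengths²: P_1P_2² = 5, P_1P_3² = 26, P_2P_3² = 45.
Since P_2P_3² = 45 ≥ 26 + 5 = 31, the angle opposite P_2P_3 is not acute, so the smallest enclosing circle has P_2P_3 as diameter.
Centre = midpoint of P_2P_3 = (3, -4.5), r² = 45/4 = 11.25.
r = √(11.25) ≈ 3.354.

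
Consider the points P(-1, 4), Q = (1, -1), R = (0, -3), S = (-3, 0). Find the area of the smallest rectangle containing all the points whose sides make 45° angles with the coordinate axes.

24

In coordinates u = x + y, v = x − y the rectangle is axis-aligned; the map (x,y)→(u,v) scales areas by 2.
u-values: 3, 0, -3, -3; range = 3 − (-3) = 6.
v-values: -5, 2, 3, -3; range = 3 − (-5) = 8.
Area = (6 × 8) / 2 = 24.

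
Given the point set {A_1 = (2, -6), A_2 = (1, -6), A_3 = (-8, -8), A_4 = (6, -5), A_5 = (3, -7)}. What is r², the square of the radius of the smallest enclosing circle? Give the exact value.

51.25

The farthest pair is A_3–A_4 with squared distance 205. The circle on this segment as diameter has centre (-1, -6.5) and r² = 205/4 = 51.25.
Check A_1: distance² to centre = 9.25 ≤ 51.25, so it lies inside.
All remaining points lie in this disk, and no smaller disk contains both endpoints, so this is the minimum enclosing circle.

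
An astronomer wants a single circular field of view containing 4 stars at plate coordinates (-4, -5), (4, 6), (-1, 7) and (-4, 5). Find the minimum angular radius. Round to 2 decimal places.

6.80

The farthest pair is (-4, -5)–(4, 6) with squared distance 185. The circle on this segment as diameter has centre (0, 0.5) and r² = 185/4 = 46.25.
Check (-1, 7): distance² to centre = 43.25 ≤ 46.25, so it lies inside.
All remaining points lie in this disk, and no smaller disk contains both endpoints, so this is the minimum enclosing circle.
r = √(46.25) ≈ 6.80.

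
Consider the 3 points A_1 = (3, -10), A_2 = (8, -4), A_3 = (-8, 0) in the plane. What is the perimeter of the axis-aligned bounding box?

52

Width = max x − min x = 8 − (-8) = 16.
Height = max y − min y = 0 − (-10) = 10.
Perimeter = 2(16 + 10) = 52.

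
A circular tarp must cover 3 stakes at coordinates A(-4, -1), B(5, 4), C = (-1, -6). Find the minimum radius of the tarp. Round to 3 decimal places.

Side lengths²: AB² = 106, AC² = 34, BC² = 136.
Since BC² = 136 < 106 + 34 = 140, the triangle is acute, so the smallest enclosing circle is the circumcircle.
Circumcentre = (11/6, -0.9), r² = 15317/450.
r = √(15317/450) ≈ 5.834.

5.834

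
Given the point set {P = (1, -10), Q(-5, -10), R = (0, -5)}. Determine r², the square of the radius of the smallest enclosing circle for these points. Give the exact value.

Side lengths²: PQ² = 36, PR² = 26, QR² = 50.
Since QR² = 50 < 36 + 26 = 62, the triangle is acute, so the smallest enclosing circle is the circumcircle.
Circumcentre = (-2, -8), r² = 13.

13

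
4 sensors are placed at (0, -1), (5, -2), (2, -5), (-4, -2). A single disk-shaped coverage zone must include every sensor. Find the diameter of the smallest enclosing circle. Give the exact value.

9

The farthest pair is (5, -2)–(-4, -2) with squared distance 81. The circle on this segment as diameter has centre (0.5, -2) and r² = 81/4 = 20.25.
Check (0, -1): distance² to centre = 1.25 ≤ 20.25, so it lies inside.
All remaining points lie in this disk, and no smaller disk contains both endpoints, so this is the minimum enclosing circle.
Diameter = 2r = 2√(20.25) = 9.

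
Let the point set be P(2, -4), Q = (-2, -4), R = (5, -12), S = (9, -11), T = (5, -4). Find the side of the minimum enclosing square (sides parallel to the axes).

11

The bounding box has width 11 and height 8.
An axis-aligned square enclosing the set must have side ≥ max(width, height).
So the minimum side is max(11, 8) = 11.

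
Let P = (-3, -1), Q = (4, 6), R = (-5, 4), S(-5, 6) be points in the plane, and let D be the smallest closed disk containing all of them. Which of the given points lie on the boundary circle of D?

The minimum enclosing circle of a finite set is fixed by two of the points (as a diameter) or three (as a circumcircle).
The minimum enclosing circle is determined by three boundary points: P, Q, S.
Their circumcentre is (-0.5, 3.5) with r² = 26.5.
The farthest remaining point R is at distance² 20.5 ≤ 26.5.
The points at distance exactly r from the centre are P, Q, S — 3 points.

P, Q, S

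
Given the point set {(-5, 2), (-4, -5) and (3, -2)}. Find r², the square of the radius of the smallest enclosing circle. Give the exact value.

3625/169

Call the three points A, B, C in the order given.
Side lengths²: AB² = 50, AC² = 80, BC² = 58.
Since AC² = 80 < 58 + 50 = 108, the triangle is acute, so the smallest enclosing circle is the circumcircle.
Circumcentre = (-20/13, -14/13), r² = 3625/169.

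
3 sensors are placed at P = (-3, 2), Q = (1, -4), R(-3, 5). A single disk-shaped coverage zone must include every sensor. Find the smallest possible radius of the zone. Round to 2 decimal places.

Side lengths²: PQ² = 52, PR² = 9, QR² = 97.
Since QR² = 97 ≥ 52 + 9 = 61, the angle opposite QR is not acute, so the smallest enclosing circle has QR as diameter.
Centre = midpoint of QR = (-1, 0.5), r² = 97/4 = 24.25.
r = √(24.25) ≈ 4.92.

4.92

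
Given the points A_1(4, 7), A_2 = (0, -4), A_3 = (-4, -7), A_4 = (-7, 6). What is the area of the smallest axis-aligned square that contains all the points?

The bounding box has width 11 and height 14.
An axis-aligned square enclosing the set must have side ≥ max(width, height).
So the minimum side is max(11, 14) = 14.
Area = 14² = 196.

196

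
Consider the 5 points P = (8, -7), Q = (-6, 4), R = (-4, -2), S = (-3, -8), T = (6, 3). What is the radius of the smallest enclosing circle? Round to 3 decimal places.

A smallest enclosing disk is always determined by at most three of the input points on its boundary.
The farthest pair is P–Q with squared distance 317. The circle on this segment as diameter has centre (1, -1.5) and r² = 317/4 = 79.25.
Check R: distance² to centre = 25.25 ≤ 79.25, so it lies inside.
All remaining points lie in this disk, and no smaller disk contains both endpoints, so this is the minimum enclosing circle.
r = √(79.25) ≈ 8.902.

8.902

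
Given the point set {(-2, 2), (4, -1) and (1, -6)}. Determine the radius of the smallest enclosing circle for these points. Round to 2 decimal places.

4.28

Call the three points A, B, C in the order given.
Side lengths²: AB² = 45, AC² = 73, BC² = 34.
Since AC² = 73 < 45 + 34 = 79, the triangle is acute, so the smallest enclosing circle is the circumcircle.
Circumcentre = (-5/26, -49/26), r² = 6205/338.
r = √(6205/338) ≈ 4.28.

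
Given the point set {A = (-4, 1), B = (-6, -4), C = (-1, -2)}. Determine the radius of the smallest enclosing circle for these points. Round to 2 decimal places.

Side lengths²: AB² = 29, AC² = 18, BC² = 29.
Since BC² = 29 < 29 + 18 = 47, the triangle is acute, so the smallest enclosing circle is the circumcircle.
Circumcentre = (-55/14, -27/14), r² = 841/98.
r = √(841/98) ≈ 2.93.

2.93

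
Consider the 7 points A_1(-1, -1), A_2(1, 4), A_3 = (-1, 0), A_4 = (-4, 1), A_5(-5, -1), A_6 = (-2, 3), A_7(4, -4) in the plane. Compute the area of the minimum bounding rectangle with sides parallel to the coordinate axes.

x ranges over [-5, 4], width 9.
y ranges over [-4, 4], height 8.
Area = 9 × 8 = 72.

72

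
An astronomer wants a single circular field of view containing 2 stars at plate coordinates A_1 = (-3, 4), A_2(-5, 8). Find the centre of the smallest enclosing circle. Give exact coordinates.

The smallest circle enclosing two points has them as diameter endpoints.
Centre = midpoint = (-4, 6); r² = |A_1A_2|²/4 = 20/4 = 5.
Centre = (-4, 6).

(-4, 6)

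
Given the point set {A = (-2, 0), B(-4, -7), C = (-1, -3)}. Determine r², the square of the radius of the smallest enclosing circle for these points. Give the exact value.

Side lengths²: AB² = 53, AC² = 10, BC² = 25.
Since AB² = 53 ≥ 25 + 10 = 35, the angle opposite AB is not acute, so the smallest enclosing circle has AB as diameter.
Centre = midpoint of AB = (-3, -3.5), r² = 53/4 = 13.25.

13.25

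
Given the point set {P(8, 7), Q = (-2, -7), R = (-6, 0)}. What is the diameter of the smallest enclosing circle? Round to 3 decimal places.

17.231

Side lengths²: PQ² = 296, PR² = 245, QR² = 65.
Since PQ² = 296 < 245 + 65 = 310, the triangle is acute, so the smallest enclosing circle is the circumcircle.
Circumcentre = (47/18, 5/18), r² = 12025/162.
Diameter = 2r = 2√(12025/162) ≈ 17.231.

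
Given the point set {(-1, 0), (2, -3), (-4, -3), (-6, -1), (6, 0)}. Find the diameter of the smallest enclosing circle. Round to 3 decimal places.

The minimum enclosing circle of a finite set is fixed by two of the points (as a diameter) or three (as a circumcircle).
The farthest pair is (-6, -1)–(6, 0) with squared distance 145. The circle on this segment as diameter has centre (0, -0.5) and r² = 145/4 = 36.25.
Check (-1, 0): distance² to centre = 1.25 ≤ 36.25, so it lies inside.
All remaining points lie in this disk, and no smaller disk contains both endpoints, so this is the minimum enclosing circle.
Diameter = 2r = 2√(36.25) ≈ 12.042.

12.042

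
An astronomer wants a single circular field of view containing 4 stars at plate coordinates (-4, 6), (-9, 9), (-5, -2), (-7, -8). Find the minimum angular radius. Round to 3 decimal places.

8.559

By Welzl's lemma the MEC is supported by two points (diametrically opposite) or three points (on a circumcircle).
The farthest pair is (-9, 9)–(-7, -8) with squared distance 293. The circle on this segment as diameter has centre (-8, 0.5) and r² = 293/4 = 73.25.
Check (-4, 6): distance² to centre = 46.25 ≤ 73.25, so it lies inside.
All remaining points lie in this disk, and no smaller disk contains both endpoints, so this is the minimum enclosing circle.
r = √(73.25) ≈ 8.559.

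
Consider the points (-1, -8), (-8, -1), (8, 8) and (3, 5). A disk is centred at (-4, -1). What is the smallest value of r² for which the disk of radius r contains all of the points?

225

The required radius is the distance from (-4, -1) to the farthest point.
Squared distances: 58, 16, 225, 85.
Maximum is 225, attained at (8, 8).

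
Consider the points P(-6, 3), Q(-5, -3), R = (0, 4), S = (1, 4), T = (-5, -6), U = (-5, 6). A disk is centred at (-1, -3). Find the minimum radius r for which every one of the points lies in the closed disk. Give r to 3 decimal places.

The required radius is the distance from (-1, -3) to the farthest point.
Squared distances: 61, 16, 50, 53, 25, 97.
Maximum is 97, attained at U.
r = √97 ≈ 9.849.

9.849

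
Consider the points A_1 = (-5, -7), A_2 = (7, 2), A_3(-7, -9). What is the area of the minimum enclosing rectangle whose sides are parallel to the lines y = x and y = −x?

In coordinates u = x + y, v = x − y the rectangle is axis-aligned; the map (x,y)→(u,v) scales areas by 2.
u-values: -12, 9, -16; range = 9 − (-16) = 25.
v-values: 2, 5, 2; range = 5 − 2 = 3.
Area = (25 × 3) / 2 = 37.5.

37.5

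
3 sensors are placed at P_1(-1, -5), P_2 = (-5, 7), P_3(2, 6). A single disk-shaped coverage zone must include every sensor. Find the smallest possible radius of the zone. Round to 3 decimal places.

6.374

Side lengths²: P_1P_2² = 160, P_1P_3² = 130, P_2P_3² = 50.
Since P_1P_2² = 160 < 130 + 50 = 180, the triangle is acute, so the smallest enclosing circle is the circumcircle.
Circumcentre = (-2.25, 1.25), r² = 40.625.
r = √(40.625) ≈ 6.374.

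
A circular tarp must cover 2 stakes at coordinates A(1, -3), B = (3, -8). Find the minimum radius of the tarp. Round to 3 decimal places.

2.693

The smallest circle enclosing two points has them as diameter endpoints.
Centre = midpoint = (2, -5.5); r² = |AB|²/4 = 29/4 = 7.25.
r = √(7.25) ≈ 2.693.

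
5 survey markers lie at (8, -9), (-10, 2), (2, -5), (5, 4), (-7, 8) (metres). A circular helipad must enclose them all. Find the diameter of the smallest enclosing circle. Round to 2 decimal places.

The farthest pair is (8, -9)–(-7, 8) with squared distance 514. The circle on this segment as diameter has centre (0.5, -0.5) and r² = 514/4 = 128.5.
Check (-10, 2): distance² to centre = 116.5 ≤ 128.5, so it lies inside.
All remaining points lie in this disk, and no smaller disk contains both endpoints, so this is the minimum enclosing circle.
Diameter = 2r = 2√(128.5) ≈ 22.67.

22.67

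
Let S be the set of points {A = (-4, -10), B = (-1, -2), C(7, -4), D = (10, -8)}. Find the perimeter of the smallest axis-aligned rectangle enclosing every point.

Width = max x − min x = 10 − (-4) = 14.
Height = max y − min y = -2 − (-10) = 8.
Perimeter = 2(14 + 8) = 44.

44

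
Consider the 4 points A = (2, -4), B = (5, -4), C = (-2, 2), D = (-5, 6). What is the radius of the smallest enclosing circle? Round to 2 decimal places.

By Welzl's lemma the MEC is supported by two points (diametrically opposite) or three points (on a circumcircle).
The farthest pair is B–D with squared distance 200. The circle on this segment as diameter has centre (0, 1) and r² = 200/4 = 50.
Check A: distance² to centre = 29 ≤ 50, so it lies inside.
All remaining points lie in this disk, and no smaller disk contains both endpoints, so this is the minimum enclosing circle.
r = √50 ≈ 7.07.

7.07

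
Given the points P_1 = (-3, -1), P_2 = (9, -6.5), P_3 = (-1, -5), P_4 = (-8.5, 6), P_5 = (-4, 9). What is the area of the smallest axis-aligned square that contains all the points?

The bounding box has width 17.5 and height 15.5.
An axis-aligned square enclosing the set must have side ≥ max(width, height).
So the minimum side is max(17.5, 15.5) = 17.5.
Area = 17.5² = 306.25.

306.25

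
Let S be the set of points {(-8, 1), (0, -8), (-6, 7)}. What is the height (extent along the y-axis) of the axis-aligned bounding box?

15

max y = 7, min y = -8, so height = 15.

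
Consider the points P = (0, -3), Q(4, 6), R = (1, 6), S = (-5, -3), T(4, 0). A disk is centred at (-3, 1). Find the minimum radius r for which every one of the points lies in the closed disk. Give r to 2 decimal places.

8.60

The required radius is the distance from (-3, 1) to the farthest point.
Squared distances: 25, 74, 41, 20, 50.
Maximum is 74, attained at Q.
r = √74 ≈ 8.60.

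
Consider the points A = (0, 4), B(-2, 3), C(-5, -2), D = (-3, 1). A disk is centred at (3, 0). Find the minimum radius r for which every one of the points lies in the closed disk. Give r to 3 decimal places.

8.246

The required radius is the distance from (3, 0) to the farthest point.
Squared distances: 25, 34, 68, 37.
Maximum is 68, attained at C.
r = √68 ≈ 8.246.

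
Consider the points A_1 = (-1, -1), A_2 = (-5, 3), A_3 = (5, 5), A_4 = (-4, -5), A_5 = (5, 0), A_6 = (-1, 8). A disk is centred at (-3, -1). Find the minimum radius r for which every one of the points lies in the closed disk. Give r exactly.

10

The required radius is the distance from (-3, -1) to the farthest point.
Squared distances: 4, 20, 100, 17, 65, 85.
Maximum is 100, attained at A_3.
r = √100 = 10.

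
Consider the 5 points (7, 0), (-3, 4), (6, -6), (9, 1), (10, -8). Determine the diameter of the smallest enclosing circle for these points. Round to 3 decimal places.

The minimum enclosing circle of a finite set is fixed by two of the points (as a diameter) or three (as a circumcircle).
The farthest pair is (-3, 4)–(10, -8) with squared distance 313. The circle on this segment as diameter has centre (3.5, -2) and r² = 313/4 = 78.25.
Check (7, 0): distance² to centre = 16.25 ≤ 78.25, so it lies inside.
All remaining points lie in this disk, and no smaller disk contains both endpoints, so this is the minimum enclosing circle.
Diameter = 2r = 2√(78.25) ≈ 17.692.

17.692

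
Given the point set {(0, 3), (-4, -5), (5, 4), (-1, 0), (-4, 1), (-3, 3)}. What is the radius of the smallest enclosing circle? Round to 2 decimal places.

6.36

A smallest enclosing disk is always determined by at most three of the input points on its boundary.
The farthest pair is (-4, -5)–(5, 4) with squared distance 162. The circle on this segment as diameter has centre (0.5, -0.5) and r² = 162/4 = 40.5.
Check (0, 3): distance² to centre = 12.5 ≤ 40.5, so it lies inside.
All remaining points lie in this disk, and no smaller disk contains both endpoints, so this is the minimum enclosing circle.
r = √(40.5) ≈ 6.36.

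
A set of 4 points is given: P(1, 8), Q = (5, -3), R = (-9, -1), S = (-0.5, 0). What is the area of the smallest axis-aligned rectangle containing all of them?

154

x ranges over [-9, 5], width 14.
y ranges over [-3, 8], height 11.
Area = 14 × 11 = 154.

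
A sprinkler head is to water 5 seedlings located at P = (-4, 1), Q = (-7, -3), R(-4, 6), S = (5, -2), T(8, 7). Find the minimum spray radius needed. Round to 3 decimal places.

9.014

The minimum enclosing circle of a finite set is fixed by two of the points (as a diameter) or three (as a circumcircle).
The farthest pair is Q–T with squared distance 325. The circle on this segment as diameter has centre (0.5, 2) and r² = 325/4 = 81.25.
Check P: distance² to centre = 21.25 ≤ 81.25, so it lies inside.
All remaining points lie in this disk, and no smaller disk contains both endpoints, so this is the minimum enclosing circle.
r = √(81.25) ≈ 9.014.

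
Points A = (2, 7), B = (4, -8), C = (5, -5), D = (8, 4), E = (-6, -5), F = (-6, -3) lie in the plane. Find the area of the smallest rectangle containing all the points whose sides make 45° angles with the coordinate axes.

195.5

In coordinates u = x + y, v = x − y the rectangle is axis-aligned; the map (x,y)→(u,v) scales areas by 2.
u-values: 9, -4, 0, 12, -11, -9; range = 12 − (-11) = 23.
v-values: -5, 12, 10, 4, -1, -3; range = 12 − (-5) = 17.
Area = (23 × 17) / 2 = 195.5.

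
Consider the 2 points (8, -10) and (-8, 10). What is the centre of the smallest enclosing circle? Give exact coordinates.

The smallest circle enclosing two points has them as diameter endpoints.
Centre = midpoint = (0, 0); r² = |(8, -10)−(-8, 10)|²/4 = 656/4 = 164.
Centre = (0, 0).

(0, 0)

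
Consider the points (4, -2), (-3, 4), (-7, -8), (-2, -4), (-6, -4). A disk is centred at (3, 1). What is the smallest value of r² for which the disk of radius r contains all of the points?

181

The required radius is the distance from (3, 1) to the farthest point.
Squared distances: 10, 45, 181, 50, 106.
Maximum is 181, attained at (-7, -8).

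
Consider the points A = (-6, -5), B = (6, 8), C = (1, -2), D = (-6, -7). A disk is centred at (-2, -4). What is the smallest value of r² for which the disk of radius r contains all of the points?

The required radius is the distance from (-2, -4) to the farthest point.
Squared distances: 17, 208, 13, 25.
Maximum is 208, attained at B.

208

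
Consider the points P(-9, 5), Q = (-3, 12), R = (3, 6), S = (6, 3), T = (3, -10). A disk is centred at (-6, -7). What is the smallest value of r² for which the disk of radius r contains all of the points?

The required radius is the distance from (-6, -7) to the farthest point.
Squared distances: 153, 370, 250, 244, 90.
Maximum is 370, attained at Q.

370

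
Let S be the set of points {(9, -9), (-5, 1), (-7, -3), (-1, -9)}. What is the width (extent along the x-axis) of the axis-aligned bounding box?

max x = 9, min x = -7, so width = 16.

16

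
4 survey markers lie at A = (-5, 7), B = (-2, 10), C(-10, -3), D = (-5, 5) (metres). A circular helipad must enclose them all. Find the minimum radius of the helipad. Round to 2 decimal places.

7.63

By Welzl's lemma the MEC is supported by two points (diametrically opposite) or three points (on a circumcircle).
The farthest pair is B–C with squared distance 233. The circle on this segment as diameter has centre (-6, 3.5) and r² = 233/4 = 58.25.
Check A: distance² to centre = 13.25 ≤ 58.25, so it lies inside.
All remaining points lie in this disk, and no smaller disk contains both endpoints, so this is the minimum enclosing circle.
r = √(58.25) ≈ 7.63.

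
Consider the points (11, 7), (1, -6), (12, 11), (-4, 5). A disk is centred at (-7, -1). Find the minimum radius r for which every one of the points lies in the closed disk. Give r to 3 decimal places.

The required radius is the distance from (-7, -1) to the farthest point.
Squared distances: 388, 89, 505, 45.
Maximum is 505, attained at (12, 11).
r = √505 ≈ 22.472.

22.472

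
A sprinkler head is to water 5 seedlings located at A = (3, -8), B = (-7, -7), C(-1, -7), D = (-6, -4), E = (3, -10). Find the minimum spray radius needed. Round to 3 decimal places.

5.411

By Welzl's lemma the MEC is supported by two points (diametrically opposite) or three points (on a circumcircle).
The minimum enclosing circle is determined by three boundary points: B, D, E.
Their circumcentre is (-35/22, -157/22) with r² = 7085/242.
The farthest remaining point A is at distance² 5281/242 ≤ 7085/242.
r = √(7085/242) ≈ 5.411.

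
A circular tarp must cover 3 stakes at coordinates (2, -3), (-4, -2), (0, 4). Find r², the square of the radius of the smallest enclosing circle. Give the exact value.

Call the three points A, B, C in the order given.
Side lengths²: AB² = 37, AC² = 53, BC² = 52.
Since AC² = 53 < 52 + 37 = 89, the triangle is acute, so the smallest enclosing circle is the circumcircle.
Circumcentre = (-0.575, 0.05), r² = 15.933125.

15.933125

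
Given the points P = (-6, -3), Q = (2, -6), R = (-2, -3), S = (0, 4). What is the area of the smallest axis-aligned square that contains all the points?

100

The bounding box has width 8 and height 10.
An axis-aligned square enclosing the set must have side ≥ max(width, height).
So the minimum side is max(8, 10) = 10.
Area = 10² = 100.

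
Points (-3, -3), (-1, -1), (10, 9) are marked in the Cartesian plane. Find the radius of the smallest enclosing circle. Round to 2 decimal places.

Call the three points A, B, C in the order given.
Side lengths²: AB² = 8, AC² = 313, BC² = 221.
Since AC² = 313 ≥ 221 + 8 = 229, the angle opposite AC is not acute, so the smallest enclosing circle has AC as diameter.
Centre = midpoint of AC = (3.5, 3), r² = 313/4 = 78.25.
r = √(78.25) ≈ 8.85.

8.85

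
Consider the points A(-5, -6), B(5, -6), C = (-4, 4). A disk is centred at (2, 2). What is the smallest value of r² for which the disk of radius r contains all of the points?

The required radius is the distance from (2, 2) to the farthest point.
Squared distances: 113, 73, 40.
Maximum is 113, attained at A.

113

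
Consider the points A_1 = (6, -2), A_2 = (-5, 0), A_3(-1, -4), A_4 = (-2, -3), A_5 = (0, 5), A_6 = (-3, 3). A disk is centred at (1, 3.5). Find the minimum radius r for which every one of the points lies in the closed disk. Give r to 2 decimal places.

7.76

The required radius is the distance from (1, 3.5) to the farthest point.
Squared distances: 55.25, 48.25, 60.25, 51.25, 3.25, 16.25.
Maximum is 60.25, attained at A_3.
r = √(60.25) ≈ 7.76.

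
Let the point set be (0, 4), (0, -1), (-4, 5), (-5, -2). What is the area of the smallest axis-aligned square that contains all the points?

The bounding box has width 5 and height 7.
An axis-aligned square enclosing the set must have side ≥ max(width, height).
So the minimum side is max(5, 7) = 7.
Area = 7² = 49.

49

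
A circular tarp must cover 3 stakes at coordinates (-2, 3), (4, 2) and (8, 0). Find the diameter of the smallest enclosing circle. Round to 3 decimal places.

10.440

Call the three points A, B, C in the order given.
Side lengths²: AB² = 37, AC² = 109, BC² = 20.
Since AC² = 109 ≥ 37 + 20 = 57, the angle opposite AC is not acute, so the smallest enclosing circle has AC as diameter.
Centre = midpoint of AC = (3, 1.5), r² = 109/4 = 27.25.
Diameter = 2r = 2√(27.25) ≈ 10.440.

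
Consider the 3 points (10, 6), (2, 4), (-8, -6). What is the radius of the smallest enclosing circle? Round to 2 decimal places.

Call the three points A, B, C in the order given.
Side lengths²: AB² = 68, AC² = 468, BC² = 200.
Since AC² = 468 ≥ 200 + 68 = 268, the angle opposite AC is not acute, so the smallest enclosing circle has AC as diameter.
Centre = midpoint of AC = (1, 0), r² = 468/4 = 117.
r = √117 ≈ 10.82.

10.82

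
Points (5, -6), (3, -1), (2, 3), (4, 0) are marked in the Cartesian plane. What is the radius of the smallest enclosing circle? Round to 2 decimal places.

The farthest pair is (5, -6)–(2, 3) with squared distance 90. The circle on this segment as diameter has centre (3.5, -1.5) and r² = 90/4 = 22.5.
Check (3, -1): distance² to centre = 0.5 ≤ 22.5, so it lies inside.
All remaining points lie in this disk, and no smaller disk contains both endpoints, so this is the minimum enclosing circle.
r = √(22.5) ≈ 4.74.

4.74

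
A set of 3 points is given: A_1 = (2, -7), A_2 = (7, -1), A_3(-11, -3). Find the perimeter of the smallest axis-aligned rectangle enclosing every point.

48

Width = max x − min x = 7 − (-11) = 18.
Height = max y − min y = -1 − (-7) = 6.
Perimeter = 2(18 + 6) = 48.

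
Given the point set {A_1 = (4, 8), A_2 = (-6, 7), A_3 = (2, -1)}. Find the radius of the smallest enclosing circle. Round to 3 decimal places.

Side lengths²: A_1A_2² = 101, A_1A_3² = 85, A_2A_3² = 128.
Since A_2A_3² = 128 < 101 + 85 = 186, the triangle is acute, so the smallest enclosing circle is the circumcircle.
Circumcentre = (-15/22, 95/22), r² = 8585/242.
r = √(8585/242) ≈ 5.956.

5.956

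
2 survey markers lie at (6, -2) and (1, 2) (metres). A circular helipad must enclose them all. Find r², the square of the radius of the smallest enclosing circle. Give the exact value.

The smallest circle enclosing two points has them as diameter endpoints.
Centre = midpoint = (3.5, 0); r² = |(6, -2)−(1, 2)|²/4 = 41/4 = 10.25.

10.25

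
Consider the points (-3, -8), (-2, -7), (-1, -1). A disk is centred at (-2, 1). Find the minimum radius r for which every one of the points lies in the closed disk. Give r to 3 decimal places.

The required radius is the distance from (-2, 1) to the farthest point.
Squared distances: 82, 64, 5.
Maximum is 82, attained at (-3, -8).
r = √82 ≈ 9.055.

9.055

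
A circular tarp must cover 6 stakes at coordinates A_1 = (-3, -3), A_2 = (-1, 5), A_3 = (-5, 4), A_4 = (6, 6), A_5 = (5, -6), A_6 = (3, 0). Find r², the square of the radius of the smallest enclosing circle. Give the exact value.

18125/338

By Welzl's lemma the MEC is supported by two points (diametrically opposite) or three points (on a circumcircle).
The minimum enclosing circle is determined by three boundary points: A_3, A_4, A_5.
Their circumcentre is (35/26, 9/26) with r² = 18125/338.
The farthest remaining point A_1 is at distance² 10169/338 ≤ 18125/338.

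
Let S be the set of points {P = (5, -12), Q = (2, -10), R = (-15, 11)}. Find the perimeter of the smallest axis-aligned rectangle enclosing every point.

86

Width = max x − min x = 5 − (-15) = 20.
Height = max y − min y = 11 − (-12) = 23.
Perimeter = 2(20 + 23) = 86.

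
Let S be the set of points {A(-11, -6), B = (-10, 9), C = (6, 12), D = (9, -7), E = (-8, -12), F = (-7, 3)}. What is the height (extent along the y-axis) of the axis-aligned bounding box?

24

max y = 12, min y = -12, so height = 24.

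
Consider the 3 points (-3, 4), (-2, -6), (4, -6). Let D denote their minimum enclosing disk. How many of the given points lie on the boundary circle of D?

Call the three points A, B, C in the order given.
Side lengths²: AB² = 101, AC² = 149, BC² = 36.
Since AC² = 149 ≥ 101 + 36 = 137, the angle opposite AC is not acute, so the smallest enclosing circle has AC as diameter.
Centre = midpoint of AC = (0.5, -1), r² = 149/4 = 37.25.
The points at distance exactly r from the centre are (-3, 4), (4, -6) — 2 points.

2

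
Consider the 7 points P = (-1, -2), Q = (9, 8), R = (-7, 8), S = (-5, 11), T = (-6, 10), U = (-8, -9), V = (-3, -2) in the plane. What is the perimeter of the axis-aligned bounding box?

74

Width = max x − min x = 9 − (-8) = 17.
Height = max y − min y = 11 − (-9) = 20.
Perimeter = 2(17 + 20) = 74.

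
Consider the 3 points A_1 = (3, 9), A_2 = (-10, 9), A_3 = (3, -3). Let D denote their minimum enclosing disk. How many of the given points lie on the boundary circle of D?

3

Side lengths²: A_1A_2² = 169, A_1A_3² = 144, A_2A_3² = 313.
Since A_2A_3² = 313 ≥ 169 + 144 = 313, the angle opposite A_2A_3 is not acute, so the smallest enclosing circle has A_2A_3 as diameter.
Centre = midpoint of A_2A_3 = (-3.5, 3), r² = 313/4 = 78.25.
The points at distance exactly r from the centre are A_1, A_2, A_3 — 3 points.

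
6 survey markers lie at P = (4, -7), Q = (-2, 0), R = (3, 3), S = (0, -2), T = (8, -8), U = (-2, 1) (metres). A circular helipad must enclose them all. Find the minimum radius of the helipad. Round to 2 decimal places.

The farthest pair is T–U with squared distance 181. The circle on this segment as diameter has centre (3, -3.5) and r² = 181/4 = 45.25.
Check P: distance² to centre = 13.25 ≤ 45.25, so it lies inside.
All remaining points lie in this disk, and no smaller disk contains both endpoints, so this is the minimum enclosing circle.
r = √(45.25) ≈ 6.73.

6.73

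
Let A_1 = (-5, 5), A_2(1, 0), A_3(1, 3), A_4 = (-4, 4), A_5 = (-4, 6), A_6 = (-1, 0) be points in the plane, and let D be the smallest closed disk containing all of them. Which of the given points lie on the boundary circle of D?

A_1, A_2, A_5

The minimum enclosing circle of a finite set is fixed by two of the points (as a diameter) or three (as a circumcircle).
The minimum enclosing circle is determined by three boundary points: A_1, A_2, A_5.
Their circumcentre is (-39/22, 61/22) with r² = 3721/242.
The farthest remaining point A_6 is at distance² 2005/242 ≤ 3721/242.
The points at distance exactly r from the centre are A_1, A_2, A_5 — 3 points.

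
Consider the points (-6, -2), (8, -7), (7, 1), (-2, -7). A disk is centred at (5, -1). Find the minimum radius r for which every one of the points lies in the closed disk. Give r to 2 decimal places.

The required radius is the distance from (5, -1) to the farthest point.
Squared distances: 122, 45, 8, 85.
Maximum is 122, attained at (-6, -2).
r = √122 ≈ 11.05.

11.05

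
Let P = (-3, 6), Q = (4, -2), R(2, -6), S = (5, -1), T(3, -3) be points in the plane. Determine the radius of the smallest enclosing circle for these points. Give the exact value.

The minimum enclosing circle of a finite set is fixed by two of the points (as a diameter) or three (as a circumcircle).
The farthest pair is P–R with squared distance 169. The circle on this segment as diameter has centre (-0.5, 0) and r² = 169/4 = 42.25.
Check Q: distance² to centre = 24.25 ≤ 42.25, so it lies inside.
All remaining points lie in this disk, and no smaller disk contains both endpoints, so this is the minimum enclosing circle.
r = √(42.25) = 6.5.

6.5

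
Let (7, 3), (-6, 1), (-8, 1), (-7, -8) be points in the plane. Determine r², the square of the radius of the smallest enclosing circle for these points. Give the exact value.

The minimum enclosing circle of a finite set is fixed by two of the points (as a diameter) or three (as a circumcircle).
The farthest pair is (7, 3)–(-7, -8) with squared distance 317. The circle on this segment as diameter has centre (0, -2.5) and r² = 317/4 = 79.25.
Check (-6, 1): distance² to centre = 48.25 ≤ 79.25, so it lies inside.
All remaining points lie in this disk, and no smaller disk contains both endpoints, so this is the minimum enclosing circle.

79.25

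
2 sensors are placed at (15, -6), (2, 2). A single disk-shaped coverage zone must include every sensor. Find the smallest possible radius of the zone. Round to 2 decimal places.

7.63

The smallest circle enclosing two points has them as diameter endpoints.
Centre = midpoint = (8.5, -2); r² = |(15, -6)−(2, 2)|²/4 = 233/4 = 58.25.
r = √(58.25) ≈ 7.63.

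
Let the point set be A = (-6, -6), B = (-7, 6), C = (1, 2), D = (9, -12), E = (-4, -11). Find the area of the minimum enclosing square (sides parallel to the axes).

The bounding box has width 16 and height 18.
An axis-aligned square enclosing the set must have side ≥ max(width, height).
So the minimum side is max(16, 18) = 18.
Area = 18² = 324.

324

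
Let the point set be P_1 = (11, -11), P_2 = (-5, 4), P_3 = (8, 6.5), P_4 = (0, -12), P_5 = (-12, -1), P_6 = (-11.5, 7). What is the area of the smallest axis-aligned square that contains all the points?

529

The bounding box has width 23 and height 19.
An axis-aligned square enclosing the set must have side ≥ max(width, height).
So the minimum side is max(23, 19) = 23.
Area = 23² = 529.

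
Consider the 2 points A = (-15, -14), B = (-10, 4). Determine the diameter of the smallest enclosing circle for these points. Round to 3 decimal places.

18.682

The smallest circle enclosing two points has them as diameter endpoints.
Centre = midpoint = (-12.5, -5); r² = |AB|²/4 = 349/4 = 87.25.
Diameter = 2r = 2√(87.25) ≈ 18.682.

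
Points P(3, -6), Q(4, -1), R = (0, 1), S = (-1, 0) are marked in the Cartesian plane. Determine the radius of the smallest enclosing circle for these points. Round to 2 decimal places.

The minimum enclosing circle of a finite set is fixed by two of the points (as a diameter) or three (as a circumcircle).
The farthest pair is P–R with squared distance 58. The circle on this segment as diameter has centre (1.5, -2.5) and r² = 58/4 = 14.5.
Check Q: distance² to centre = 8.5 ≤ 14.5, so it lies inside.
All remaining points lie in this disk, and no smaller disk contains both endpoints, so this is the minimum enclosing circle.
r = √(14.5) ≈ 3.81.

3.81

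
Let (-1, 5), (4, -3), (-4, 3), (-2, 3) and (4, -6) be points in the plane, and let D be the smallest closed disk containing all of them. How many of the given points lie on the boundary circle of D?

3

By Welzl's lemma the MEC is supported by two points (diametrically opposite) or three points (on a circumcircle).
The minimum enclosing circle is determined by three boundary points: (-1, 5), (-4, 3), (4, -6).
Their circumcentre is (63/86, -73/86) with r² = 137605/3698.
The farthest remaining point (-2, 3) is at distance² 82393/3698 ≤ 137605/3698.
The points at distance exactly r from the centre are (-1, 5), (-4, 3), (4, -6) — 3 points.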